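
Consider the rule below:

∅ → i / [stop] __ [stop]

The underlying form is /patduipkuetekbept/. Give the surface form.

patiduipikuetekibepit

/t/ and /d/ form a stop–stop cluster, so [i] is inserted between them.
/p/ and /k/ form a stop–stop cluster, so [i] is inserted between them.
/k/ and /b/ form a stop–stop cluster, so [i] is inserted between them.
/p/ and /t/ form a stop–stop cluster, so [i] is inserted between them.
Surface form: [patiduipikuetekibepit].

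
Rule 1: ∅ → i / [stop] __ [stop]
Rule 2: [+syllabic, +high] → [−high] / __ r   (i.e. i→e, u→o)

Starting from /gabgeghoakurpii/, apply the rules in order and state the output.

Rule 1 (stop-cluster i-epenthesis): /b/ and /g/ form a stop–stop cluster, so [i] is inserted between them. /gabgeghoakurpii/ → gabigeghoakurpii.
Rule 2 (pre-rhotic lowering): /u/ is a high vowel immediately before /r/, so it lowers to [o]. /gabigeghoakurpii/ → gabigeghoakorpii.

gabigeghoakorpii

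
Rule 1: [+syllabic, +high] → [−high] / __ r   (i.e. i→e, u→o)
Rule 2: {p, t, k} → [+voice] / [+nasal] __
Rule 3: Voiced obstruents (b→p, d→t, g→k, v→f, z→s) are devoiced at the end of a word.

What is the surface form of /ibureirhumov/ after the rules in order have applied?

iboreerhumof

Rule 1 (pre-rhotic lowering): /u/ is a high vowel immediately before /r/, so it lowers to [o]. /i/ is a high vowel immediately before /r/, so it lowers to [e]. /ibureirhumov/ → iboreerhumov.
Rule 2 (post-nasal voicing): no segment meets the environment; /iboreerhumov/ is unchanged.
Rule 3 (final devoicing): /v/ is a voiced obstruent in word-final position, so it devoices to [f]. /iboreerhumov/ → iboreerhumof.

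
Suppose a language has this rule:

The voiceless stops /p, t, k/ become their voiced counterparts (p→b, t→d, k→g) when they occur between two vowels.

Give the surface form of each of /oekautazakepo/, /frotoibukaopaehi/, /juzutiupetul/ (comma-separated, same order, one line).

oegaudazagebo, frodoibugaobaehi, juzudiubedul

/oekautazakepo/: /k/ is a voiceless stop between vowels /e/ and /a/, so it voices to [g]. /t/ is a voiceless stop between vowels /u/ and /a/, so it voices to [d]. /k/ is a voiceless stop between vowels /a/ and /e/, so it voices to [g]. /p/ is a voiceless stop between vowels /e/ and /o/, so it voices to [b]. → [oegaudazagebo].
/frotoibukaopaehi/: /t/ is a voiceless stop between vowels /o/ and /o/, so it voices to [d]. /k/ is a voiceless stop between vowels /u/ and /a/, so it voices to [g]. /p/ is a voiceless stop between vowels /o/ and /a/, so it voices to [b]. → [frodoibugaobaehi].
/juzutiupetul/: /t/ is a voiceless stop between vowels /u/ and /i/, so it voices to [d]. /p/ is a voiceless stop between vowels /u/ and /e/, so it voices to [b]. /t/ is a voiceless stop between vowels /e/ and /u/, so it voices to [d]. → [juzudiubedul].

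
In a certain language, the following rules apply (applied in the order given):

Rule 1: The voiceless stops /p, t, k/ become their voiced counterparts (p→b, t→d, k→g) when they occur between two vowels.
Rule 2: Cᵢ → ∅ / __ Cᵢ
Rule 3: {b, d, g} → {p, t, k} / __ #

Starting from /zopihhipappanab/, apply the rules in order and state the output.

Rule 1 (intervocalic voicing): /p/ is a voiceless stop between vowels /o/ and /i/, so it voices to [b]. /p/ is a voiceless stop between vowels /i/ and /a/, so it voices to [b]. /zopihhipappanab/ → zobihhibappanab.
Rule 2 (degemination): /hh/ is a geminate; the first /h/ deletes. /pp/ is a geminate; the first /p/ deletes. /zobihhibappanab/ → zobihibapanab.
Rule 3 (final devoicing): /b/ is a voiced stop in word-final position, so it devoices to [p]. /zobihibapanab/ → zobihibapanap.

zobihibapanap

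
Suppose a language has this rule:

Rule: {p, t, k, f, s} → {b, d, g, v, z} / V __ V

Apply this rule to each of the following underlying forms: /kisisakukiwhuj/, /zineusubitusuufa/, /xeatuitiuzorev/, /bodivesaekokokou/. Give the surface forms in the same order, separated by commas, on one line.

/kisisakukiwhuj/: /s/ is a voiceless obstruent between vowels /i/ and /i/, so it voices to [z]. /s/ is a voiceless obstruent between vowels /i/ and /a/, so it voices to [z]. /k/ is a voiceless obstruent between vowels /a/ and /u/, so it voices to [g]. /k/ is a voiceless obstruent between vowels /u/ and /i/, so it voices to [g]. → [kizizagugiwhuj].
/zineusubitusuufa/: /s/ is a voiceless obstruent between vowels /u/ and /u/, so it voices to [z]. /t/ is a voiceless obstruent between vowels /i/ and /u/, so it voices to [d]. /s/ is a voiceless obstruent between vowels /u/ and /u/, so it voices to [z]. /f/ is a voiceless obstruent between vowels /u/ and /a/, so it voices to [v]. → [zineuzubiduzuuva].
/xeatuitiuzorev/: /t/ is a voiceless obstruent between vowels /a/ and /u/, so it voices to [d]. /t/ is a voiceless obstruent between vowels /i/ and /i/, so it voices to [d]. → [xeaduidiuzorev].
/bodivesaekokokou/: /s/ is a voiceless obstruent between vowels /e/ and /a/, so it voices to [z]. /k/ is a voiceless obstruent between vowels /e/ and /o/, so it voices to [g]. /k/ is a voiceless obstruent between vowels /o/ and /o/, so it voices to [g]. /k/ is a voiceless obstruent between vowels /o/ and /o/, so it voices to [g]. → [bodivezaegogogou].

kizizagugiwhuj, zineuzubiduzuuva, xeaduidiuzorev, bodivezaegogogou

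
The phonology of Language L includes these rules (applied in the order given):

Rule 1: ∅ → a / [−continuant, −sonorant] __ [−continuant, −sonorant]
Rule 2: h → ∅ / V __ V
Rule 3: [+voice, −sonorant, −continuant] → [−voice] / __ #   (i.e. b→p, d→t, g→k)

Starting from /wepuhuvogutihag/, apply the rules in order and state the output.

wepuuvogutiak

Rule 1 (stop-cluster a-epenthesis): no segment meets the environment; /wepuhuvogutihag/ is unchanged.
Rule 2 (intervocalic h-deletion): /h/ occurs between vowels /u/ and /u/, so it deletes. /h/ occurs between vowels /i/ and /a/, so it deletes. /wepuhuvogutihag/ → wepuuvogutiag.
Rule 3 (final devoicing): /g/ is a voiced stop in word-final position, so it devoices to [k]. /wepuuvogutiag/ → wepuuvogutiak.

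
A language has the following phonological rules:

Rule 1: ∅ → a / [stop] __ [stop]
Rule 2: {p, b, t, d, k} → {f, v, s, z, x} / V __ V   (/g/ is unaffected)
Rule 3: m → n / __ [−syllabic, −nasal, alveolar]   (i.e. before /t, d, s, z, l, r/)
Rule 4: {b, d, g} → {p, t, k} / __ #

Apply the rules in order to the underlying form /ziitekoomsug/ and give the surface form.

Rule 1 (stop-cluster a-epenthesis): no segment meets the environment; /ziitekoomsug/ is unchanged.
Rule 2 (intervocalic spirantization): /t/ is a stop between vowels /i/ and /e/, so it spirantizes to the fricative [s]. /k/ is a stop between vowels /e/ and /o/, so it spirantizes to the fricative [x]. /ziitekoomsug/ → ziisexoomsug.
Rule 3 (nasal place assimilation): /m/ precedes the alveolar consonant /s/, so it assimilates in place to [n]. /ziisexoomsug/ → ziisexoonsug.
Rule 4 (final devoicing): /g/ is a voiced stop in word-final position, so it devoices to [k]. /ziisexoonsug/ → ziisexoonsuk.

ziisexoonsuk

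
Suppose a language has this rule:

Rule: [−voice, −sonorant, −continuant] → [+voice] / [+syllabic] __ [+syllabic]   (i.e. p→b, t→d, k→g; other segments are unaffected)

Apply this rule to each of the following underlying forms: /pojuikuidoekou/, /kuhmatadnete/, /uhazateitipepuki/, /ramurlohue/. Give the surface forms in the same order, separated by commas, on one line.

pojuiguidoegou, kuhmadadnede, uhazadeidibebugi, ramurlohue

/pojuikuidoekou/: /k/ is a voiceless stop between vowels /i/ and /u/, so it voices to [g]. /k/ is a voiceless stop between vowels /e/ and /o/, so it voices to [g]. → [pojuiguidoegou].
/kuhmatadnete/: /t/ is a voiceless stop between vowels /a/ and /a/, so it voices to [d]. /t/ is a voiceless stop between vowels /e/ and /e/, so it voices to [d]. → [kuhmadadnede].
/uhazateitipepuki/: /t/ is a voiceless stop between vowels /a/ and /e/, so it voices to [d]. /t/ is a voiceless stop between vowels /i/ and /i/, so it voices to [d]. /p/ is a voiceless stop between vowels /i/ and /e/, so it voices to [b]. /p/ is a voiceless stop between vowels /e/ and /u/, so it voices to [b]. /k/ is a voiceless stop between vowels /u/ and /i/, so it voices to [g]. → [uhazadeidibebugi].
/ramurlohue/: the rule's environment is not met; surfaces unchanged as [ramurlohue].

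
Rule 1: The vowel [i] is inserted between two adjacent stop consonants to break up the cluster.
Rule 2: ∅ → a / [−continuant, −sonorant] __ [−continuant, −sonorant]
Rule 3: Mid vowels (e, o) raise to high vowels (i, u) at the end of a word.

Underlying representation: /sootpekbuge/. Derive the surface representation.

sootipekibugi

Rule 1 (stop-cluster i-epenthesis): /t/ and /p/ form a stop–stop cluster, so [i] is inserted between them. /k/ and /b/ form a stop–stop cluster, so [i] is inserted between them. /sootpekbuge/ → sootipekibuge.
Rule 2 (stop-cluster a-epenthesis): no segment meets the environment; /sootipekibuge/ is unchanged.
Rule 3 (final vowel raising): /e/ is a mid vowel in word-final position, so it raises to [i]. /sootipekibuge/ → sootipekibugi.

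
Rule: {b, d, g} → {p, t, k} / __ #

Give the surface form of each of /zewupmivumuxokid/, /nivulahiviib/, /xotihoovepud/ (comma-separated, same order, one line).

/zewupmivumuxokid/: /d/ is a voiced stop in word-final position, so it devoices to [t]. → [zewupmivumuxokit].
/nivulahiviib/: /b/ is a voiced stop in word-final position, so it devoices to [p]. → [nivulahiviip].
/xotihoovepud/: /d/ is a voiced stop in word-final position, so it devoices to [t]. → [xotihooveput].

zewupmivumuxokit, nivulahiviip, xotihooveput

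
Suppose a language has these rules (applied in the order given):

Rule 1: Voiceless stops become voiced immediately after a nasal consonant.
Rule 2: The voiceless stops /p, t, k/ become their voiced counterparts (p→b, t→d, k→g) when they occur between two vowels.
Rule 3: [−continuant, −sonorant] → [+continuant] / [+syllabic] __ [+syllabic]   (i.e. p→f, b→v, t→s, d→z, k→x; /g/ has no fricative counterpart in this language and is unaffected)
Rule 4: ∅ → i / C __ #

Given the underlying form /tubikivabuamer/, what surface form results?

Rule 1 (post-nasal voicing): no segment meets the environment; /tubikivabuamer/ is unchanged.
Rule 2 (intervocalic voicing): /k/ is a voiceless stop between vowels /i/ and /i/, so it voices to [g]. /tubikivabuamer/ → tubigivabuamer.
Rule 3 (intervocalic spirantization): /b/ is a stop between vowels /u/ and /i/, so it spirantizes to the fricative [v]. /b/ is a stop between vowels /a/ and /u/, so it spirantizes to the fricative [v]. /tubigivabuamer/ → tuvigivavuamer.
Rule 4 (final i-epenthesis): the form ends in the consonant /r/, so [i] is inserted word-finally. /tuvigivavuamer/ → tuvigivavuameri.

tuvigivavuameri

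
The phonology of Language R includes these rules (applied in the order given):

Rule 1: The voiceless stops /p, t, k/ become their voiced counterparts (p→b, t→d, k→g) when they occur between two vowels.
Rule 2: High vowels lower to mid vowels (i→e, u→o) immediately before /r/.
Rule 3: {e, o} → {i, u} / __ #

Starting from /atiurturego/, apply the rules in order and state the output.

adiortoregu

Rule 1 (intervocalic voicing): /t/ is a voiceless stop between vowels /a/ and /i/, so it voices to [d]. /atiurturego/ → adiurturego.
Rule 2 (pre-rhotic lowering): /u/ is a high vowel immediately before /r/, so it lowers to [o]. /u/ is a high vowel immediately before /r/, so it lowers to [o]. /adiurturego/ → adiortorego.
Rule 3 (final vowel raising): /o/ is a mid vowel in word-final position, so it raises to [u]. /adiortorego/ → adiortoregu.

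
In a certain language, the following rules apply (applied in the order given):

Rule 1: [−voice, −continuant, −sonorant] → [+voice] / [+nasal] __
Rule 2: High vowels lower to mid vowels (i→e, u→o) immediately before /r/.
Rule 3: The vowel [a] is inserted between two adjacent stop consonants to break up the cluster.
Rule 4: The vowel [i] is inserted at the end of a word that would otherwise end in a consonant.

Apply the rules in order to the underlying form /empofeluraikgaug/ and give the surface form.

embofeloraikagaugi

Rule 1 (post-nasal voicing): /p/ is a voiceless stop immediately after the nasal /m/, so it voices to [b]. /empofeluraikgaug/ → embofeluraikgaug.
Rule 2 (pre-rhotic lowering): /u/ is a high vowel immediately before /r/, so it lowers to [o]. /embofeluraikgaug/ → embofeloraikgaug.
Rule 3 (stop-cluster a-epenthesis): /k/ and /g/ form a stop–stop cluster, so [a] is inserted between them. /embofeloraikgaug/ → embofeloraikagaug.
Rule 4 (final i-epenthesis): the form ends in the consonant /g/, so [i] is inserted word-finally. /embofeloraikagaug/ → embofeloraikagaugi.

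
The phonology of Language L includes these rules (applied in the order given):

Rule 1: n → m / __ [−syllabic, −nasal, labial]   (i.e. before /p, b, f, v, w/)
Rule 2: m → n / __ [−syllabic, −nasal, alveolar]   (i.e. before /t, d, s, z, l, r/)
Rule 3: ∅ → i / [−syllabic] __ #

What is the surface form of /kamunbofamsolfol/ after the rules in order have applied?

Rule 1 (nasal place assimilation): /n/ precedes the labial consonant /b/, so it assimilates in place to [m]. /kamunbofamsolfol/ → kamumbofamsolfol.
Rule 2 (nasal place assimilation): /m/ precedes the alveolar consonant /s/, so it assimilates in place to [n]. /kamumbofamsolfol/ → kamumbofansolfol.
Rule 3 (final i-epenthesis): the form ends in the consonant /l/, so [i] is inserted word-finally. /kamumbofansolfol/ → kamumbofansolfoli.

kamumbofansolfoli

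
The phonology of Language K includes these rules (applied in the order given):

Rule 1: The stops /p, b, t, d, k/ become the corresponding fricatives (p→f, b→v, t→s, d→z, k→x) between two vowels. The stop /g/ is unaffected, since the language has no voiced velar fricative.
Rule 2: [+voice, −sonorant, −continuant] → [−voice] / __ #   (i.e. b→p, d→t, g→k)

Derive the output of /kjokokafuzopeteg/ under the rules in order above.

Rule 1 (intervocalic spirantization): /k/ is a stop between vowels /o/ and /o/, so it spirantizes to the fricative [x]. /k/ is a stop between vowels /o/ and /a/, so it spirantizes to the fricative [x]. /p/ is a stop between vowels /o/ and /e/, so it spirantizes to the fricative [f]. /t/ is a stop between vowels /e/ and /e/, so it spirantizes to the fricative [s]. /kjokokafuzopeteg/ → kjoxoxafuzofeseg.
Rule 2 (final devoicing): /g/ is a voiced stop in word-final position, so it devoices to [k]. /kjoxoxafuzofeseg/ → kjoxoxafuzofesek.

kjoxoxafuzofesek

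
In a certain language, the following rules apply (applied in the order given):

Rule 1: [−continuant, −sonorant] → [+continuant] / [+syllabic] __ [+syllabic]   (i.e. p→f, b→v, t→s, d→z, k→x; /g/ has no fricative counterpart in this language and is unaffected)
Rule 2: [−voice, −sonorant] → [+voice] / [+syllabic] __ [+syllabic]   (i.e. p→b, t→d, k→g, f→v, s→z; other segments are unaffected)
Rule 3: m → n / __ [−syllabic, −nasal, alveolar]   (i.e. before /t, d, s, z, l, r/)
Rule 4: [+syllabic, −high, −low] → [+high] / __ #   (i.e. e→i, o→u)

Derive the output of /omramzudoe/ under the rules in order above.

Rule 1 (intervocalic spirantization): /d/ is a stop between vowels /u/ and /o/, so it spirantizes to the fricative [z]. /omramzudoe/ → omramzuzoe.
Rule 2 (intervocalic voicing): no segment meets the environment; /omramzuzoe/ is unchanged.
Rule 3 (nasal place assimilation): /m/ precedes the alveolar consonant /r/, so it assimilates in place to [n]. /m/ precedes the alveolar consonant /z/, so it assimilates in place to [n]. /omramzuzoe/ → onranzuzoe.
Rule 4 (final vowel raising): /e/ is a mid vowel in word-final position, so it raises to [i]. /onranzuzoe/ → onranzuzoi.

onranzuzoi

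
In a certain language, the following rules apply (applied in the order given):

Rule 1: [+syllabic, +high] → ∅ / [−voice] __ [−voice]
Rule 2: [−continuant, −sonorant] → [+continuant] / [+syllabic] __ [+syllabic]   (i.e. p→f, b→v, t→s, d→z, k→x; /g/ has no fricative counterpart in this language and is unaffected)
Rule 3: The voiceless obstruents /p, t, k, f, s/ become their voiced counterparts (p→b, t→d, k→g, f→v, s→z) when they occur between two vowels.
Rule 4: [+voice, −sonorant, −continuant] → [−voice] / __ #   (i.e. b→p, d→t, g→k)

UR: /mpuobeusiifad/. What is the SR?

mpuoveuziivat

Rule 1 (high vowel syncope): no segment meets the environment; /mpuobeusiifad/ is unchanged.
Rule 2 (intervocalic spirantization): /b/ is a stop between vowels /o/ and /e/, so it spirantizes to the fricative [v]. /mpuobeusiifad/ → mpuoveusiifad.
Rule 3 (intervocalic voicing): /s/ is a voiceless obstruent between vowels /u/ and /i/, so it voices to [z]. /f/ is a voiceless obstruent between vowels /i/ and /a/, so it voices to [v]. /mpuoveusiifad/ → mpuoveuziivad.
Rule 4 (final devoicing): /d/ is a voiced stop in word-final position, so it devoices to [t]. /mpuoveuziivad/ → mpuoveuziivat.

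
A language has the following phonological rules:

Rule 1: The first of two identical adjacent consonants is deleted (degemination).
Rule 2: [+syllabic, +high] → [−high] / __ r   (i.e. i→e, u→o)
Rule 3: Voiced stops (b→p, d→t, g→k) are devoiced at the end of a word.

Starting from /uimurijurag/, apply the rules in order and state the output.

uimorijorak

Rule 1 (degemination): no segment meets the environment; /uimurijurag/ is unchanged.
Rule 2 (pre-rhotic lowering): /u/ is a high vowel immediately before /r/, so it lowers to [o]. /u/ is a high vowel immediately before /r/, so it lowers to [o]. /uimurijurag/ → uimorijorag.
Rule 3 (final devoicing): /g/ is a voiced stop in word-final position, so it devoices to [k]. /uimorijorag/ → uimorijorak.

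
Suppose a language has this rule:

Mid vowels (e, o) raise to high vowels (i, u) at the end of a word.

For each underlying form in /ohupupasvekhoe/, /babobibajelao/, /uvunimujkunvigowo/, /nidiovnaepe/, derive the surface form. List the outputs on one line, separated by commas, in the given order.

ohupupasvekhoi, babobibajelau, uvunimujkunvigowu, nidiovnaepi

/ohupupasvekhoe/: /e/ is a mid vowel in word-final position, so it raises to [i]. → [ohupupasvekhoi].
/babobibajelao/: /o/ is a mid vowel in word-final position, so it raises to [u]. → [babobibajelau].
/uvunimujkunvigowo/: /o/ is a mid vowel in word-final position, so it raises to [u]. → [uvunimujkunvigowu].
/nidiovnaepe/: /e/ is a mid vowel in word-final position, so it raises to [i]. → [nidiovnaepi].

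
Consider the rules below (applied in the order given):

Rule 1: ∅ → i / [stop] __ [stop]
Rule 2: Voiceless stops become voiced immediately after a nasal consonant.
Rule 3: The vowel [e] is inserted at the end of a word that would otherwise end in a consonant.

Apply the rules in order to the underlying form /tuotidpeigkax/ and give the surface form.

Rule 1 (stop-cluster i-epenthesis): /d/ and /p/ form a stop–stop cluster, so [i] is inserted between them. /g/ and /k/ form a stop–stop cluster, so [i] is inserted between them. /tuotidpeigkax/ → tuotidipeigikax.
Rule 2 (post-nasal voicing): no segment meets the environment; /tuotidipeigikax/ is unchanged.
Rule 3 (final e-epenthesis): the form ends in the consonant /x/, so [e] is inserted word-finally. /tuotidipeigikax/ → tuotidipeigikaxe.

tuotidipeigikaxe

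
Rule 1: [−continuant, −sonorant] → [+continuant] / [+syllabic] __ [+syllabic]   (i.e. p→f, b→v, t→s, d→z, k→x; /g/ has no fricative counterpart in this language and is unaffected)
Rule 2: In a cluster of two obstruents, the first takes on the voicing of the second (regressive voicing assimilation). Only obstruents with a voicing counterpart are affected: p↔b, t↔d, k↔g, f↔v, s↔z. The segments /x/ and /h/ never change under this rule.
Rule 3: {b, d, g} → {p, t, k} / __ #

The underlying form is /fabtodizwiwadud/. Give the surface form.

faptozizwiwazut

Rule 1 (intervocalic spirantization): /d/ is a stop between vowels /o/ and /i/, so it spirantizes to the fricative [z]. /d/ is a stop between vowels /a/ and /u/, so it spirantizes to the fricative [z]. /fabtodizwiwadud/ → fabtozizwiwazud.
Rule 2 (regressive voicing assimilation): /b/ precedes the voiceless obstruent /t/, so it devoices to [p] by assimilation. /fabtozizwiwazud/ → faptozizwiwazud.
Rule 3 (final devoicing): /d/ is a voiced stop in word-final position, so it devoices to [t]. /faptozizwiwazud/ → faptozizwiwazut.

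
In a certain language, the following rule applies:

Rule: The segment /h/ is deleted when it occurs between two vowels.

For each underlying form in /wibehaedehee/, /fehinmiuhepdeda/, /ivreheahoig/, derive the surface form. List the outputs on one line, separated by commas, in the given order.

/wibehaedehee/: /h/ occurs between vowels /e/ and /a/, so it deletes. /h/ occurs between vowels /e/ and /e/, so it deletes. → [wibeaedeee].
/fehinmiuhepdeda/: /h/ occurs between vowels /e/ and /i/, so it deletes. /h/ occurs between vowels /u/ and /e/, so it deletes. → [feinmiuepdeda].
/ivreheahoig/: /h/ occurs between vowels /e/ and /e/, so it deletes. /h/ occurs between vowels /a/ and /o/, so it deletes. → [ivreeaoig].

wibeaedeee, feinmiuepdeda, ivreeaoig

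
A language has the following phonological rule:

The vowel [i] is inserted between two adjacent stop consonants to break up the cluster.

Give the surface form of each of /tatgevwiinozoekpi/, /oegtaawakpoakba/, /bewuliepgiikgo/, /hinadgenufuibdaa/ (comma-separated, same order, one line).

/tatgevwiinozoekpi/: /t/ and /g/ form a stop–stop cluster, so [i] is inserted between them. /k/ and /p/ form a stop–stop cluster, so [i] is inserted between them. → [tatigevwiinozoekipi].
/oegtaawakpoakba/: /g/ and /t/ form a stop–stop cluster, so [i] is inserted between them. /k/ and /p/ form a stop–stop cluster, so [i] is inserted between them. /k/ and /b/ form a stop–stop cluster, so [i] is inserted between them. → [oegitaawakipoakiba].
/bewuliepgiikgo/: /p/ and /g/ form a stop–stop cluster, so [i] is inserted between them. /k/ and /g/ form a stop–stop cluster, so [i] is inserted between them. → [bewuliepigiikigo].
/hinadgenufuibdaa/: /d/ and /g/ form a stop–stop cluster, so [i] is inserted between them. /b/ and /d/ form a stop–stop cluster, so [i] is inserted between them. → [hinadigenufuibidaa].

tatigevwiinozoekipi, oegitaawakipoakiba, bewuliepigiikigo, hinadigenufuibidaa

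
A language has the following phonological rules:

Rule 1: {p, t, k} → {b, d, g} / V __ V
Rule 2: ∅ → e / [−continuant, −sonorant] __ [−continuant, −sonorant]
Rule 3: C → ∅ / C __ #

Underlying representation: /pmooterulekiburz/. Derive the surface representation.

pmooderulegibur

Rule 1 (intervocalic voicing): /t/ is a voiceless stop between vowels /o/ and /e/, so it voices to [d]. /k/ is a voiceless stop between vowels /e/ and /i/, so it voices to [g]. /pmooterulekiburz/ → pmooderulegiburz.
Rule 2 (stop-cluster e-epenthesis): no segment meets the environment; /pmooderulegiburz/ is unchanged.
Rule 3 (final cluster simplification): /z/ is the second consonant of a word-final cluster /rz/, so it deletes. /pmooderulegiburz/ → pmooderulegibur.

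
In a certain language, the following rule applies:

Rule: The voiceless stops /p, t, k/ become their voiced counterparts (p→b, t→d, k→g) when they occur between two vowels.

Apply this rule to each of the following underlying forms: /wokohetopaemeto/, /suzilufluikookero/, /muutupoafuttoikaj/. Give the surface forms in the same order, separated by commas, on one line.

/wokohetopaemeto/: /k/ is a voiceless stop between vowels /o/ and /o/, so it voices to [g]. /t/ is a voiceless stop between vowels /e/ and /o/, so it voices to [d]. /p/ is a voiceless stop between vowels /o/ and /a/, so it voices to [b]. /t/ is a voiceless stop between vowels /e/ and /o/, so it voices to [d]. → [wogohedobaemedo].
/suzilufluikookero/: /k/ is a voiceless stop between vowels /i/ and /o/, so it voices to [g]. /k/ is a voiceless stop between vowels /o/ and /e/, so it voices to [g]. → [suzilufluigoogero].
/muutupoafuttoikaj/: /t/ is a voiceless stop between vowels /u/ and /u/, so it voices to [d]. /p/ is a voiceless stop between vowels /u/ and /o/, so it voices to [b]. /k/ is a voiceless stop between vowels /i/ and /a/, so it voices to [g]. → [muuduboafuttoigaj].

wogohedobaemedo, suzilufluigoogero, muuduboafuttoigaj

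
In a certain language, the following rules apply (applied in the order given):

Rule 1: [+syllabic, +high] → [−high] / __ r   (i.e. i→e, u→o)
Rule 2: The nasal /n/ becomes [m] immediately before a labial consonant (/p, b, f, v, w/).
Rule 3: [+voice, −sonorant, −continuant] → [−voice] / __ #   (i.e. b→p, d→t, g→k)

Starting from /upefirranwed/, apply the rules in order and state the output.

upeferramwet

Rule 1 (pre-rhotic lowering): /i/ is a high vowel immediately before /r/, so it lowers to [e]. /upefirranwed/ → upeferranwed.
Rule 2 (nasal place assimilation): /n/ precedes the labial consonant /w/, so it assimilates in place to [m]. /upeferranwed/ → upeferramwed.
Rule 3 (final devoicing): /d/ is a voiced stop in word-final position, so it devoices to [t]. /upeferramwed/ → upeferramwet.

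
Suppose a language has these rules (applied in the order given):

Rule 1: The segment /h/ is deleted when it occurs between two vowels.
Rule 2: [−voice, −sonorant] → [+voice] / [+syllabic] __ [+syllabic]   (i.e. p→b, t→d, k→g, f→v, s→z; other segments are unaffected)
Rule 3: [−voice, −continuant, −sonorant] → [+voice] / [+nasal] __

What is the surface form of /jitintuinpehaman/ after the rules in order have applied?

Rule 1 (intervocalic h-deletion): /h/ occurs between vowels /e/ and /a/, so it deletes. /jitintuinpehaman/ → jitintuinpeaman.
Rule 2 (intervocalic voicing): /t/ is a voiceless obstruent between vowels /i/ and /i/, so it voices to [d]. /jitintuinpeaman/ → jidintuinpeaman.
Rule 3 (post-nasal voicing): /t/ is a voiceless stop immediately after the nasal /n/, so it voices to [d]. /p/ is a voiceless stop immediately after the nasal /n/, so it voices to [b]. /jidintuinpeaman/ → jidinduinbeaman.

jidinduinbeaman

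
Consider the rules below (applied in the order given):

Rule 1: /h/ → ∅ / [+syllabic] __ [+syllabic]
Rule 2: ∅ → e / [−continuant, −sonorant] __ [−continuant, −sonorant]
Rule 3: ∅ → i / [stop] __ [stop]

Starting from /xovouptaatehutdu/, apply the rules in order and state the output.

Rule 1 (intervocalic h-deletion): /h/ occurs between vowels /e/ and /u/, so it deletes. /xovouptaatehutdu/ → xovouptaateutdu.
Rule 2 (stop-cluster e-epenthesis): /p/ and /t/ form a stop–stop cluster, so [e] is inserted between them. /t/ and /d/ form a stop–stop cluster, so [e] is inserted between them. /xovouptaateutdu/ → xovoupetaateutedu.
Rule 3 (stop-cluster i-epenthesis): no segment meets the environment; /xovoupetaateutedu/ is unchanged.

xovoupetaateutedu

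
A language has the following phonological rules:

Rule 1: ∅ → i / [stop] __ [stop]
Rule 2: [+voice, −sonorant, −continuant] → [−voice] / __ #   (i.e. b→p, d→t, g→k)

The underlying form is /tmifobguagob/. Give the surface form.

Rule 1 (stop-cluster i-epenthesis): /b/ and /g/ form a stop–stop cluster, so [i] is inserted between them. /tmifobguagob/ → tmifobiguagob.
Rule 2 (final devoicing): /b/ is a voiced stop in word-final position, so it devoices to [p]. /tmifobiguagob/ → tmifobiguagop.

tmifobiguagop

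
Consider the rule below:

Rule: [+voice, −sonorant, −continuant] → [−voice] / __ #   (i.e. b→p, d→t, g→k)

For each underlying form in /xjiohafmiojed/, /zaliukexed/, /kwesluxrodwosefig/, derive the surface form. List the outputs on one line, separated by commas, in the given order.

/xjiohafmiojed/: /d/ is a voiced stop in word-final position, so it devoices to [t]. → [xjiohafmiojet].
/zaliukexed/: /d/ is a voiced stop in word-final position, so it devoices to [t]. → [zaliukexet].
/kwesluxrodwosefig/: /g/ is a voiced stop in word-final position, so it devoices to [k]. → [kwesluxrodwosefik].

xjiohafmiojet, zaliukexet, kwesluxrodwosefik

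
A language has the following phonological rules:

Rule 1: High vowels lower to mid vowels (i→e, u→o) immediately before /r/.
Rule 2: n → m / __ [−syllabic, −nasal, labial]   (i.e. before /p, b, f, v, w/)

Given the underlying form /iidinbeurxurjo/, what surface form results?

iidimbeorxorjo

Rule 1 (pre-rhotic lowering): /u/ is a high vowel immediately before /r/, so it lowers to [o]. /u/ is a high vowel immediately before /r/, so it lowers to [o]. /iidinbeurxurjo/ → iidinbeorxorjo.
Rule 2 (nasal place assimilation): /n/ precedes the labial consonant /b/, so it assimilates in place to [m]. /iidinbeorxorjo/ → iidimbeorxorjo.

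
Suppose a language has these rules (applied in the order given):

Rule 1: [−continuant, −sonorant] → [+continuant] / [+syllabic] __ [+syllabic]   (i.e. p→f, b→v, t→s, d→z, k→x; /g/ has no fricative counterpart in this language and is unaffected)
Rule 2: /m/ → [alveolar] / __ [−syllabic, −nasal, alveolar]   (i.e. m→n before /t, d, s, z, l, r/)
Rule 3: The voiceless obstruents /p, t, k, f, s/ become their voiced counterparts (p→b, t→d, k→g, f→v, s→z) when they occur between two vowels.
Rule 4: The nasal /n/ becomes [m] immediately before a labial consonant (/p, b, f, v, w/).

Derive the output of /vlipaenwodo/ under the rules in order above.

Rule 1 (intervocalic spirantization): /p/ is a stop between vowels /i/ and /a/, so it spirantizes to the fricative [f]. /d/ is a stop between vowels /o/ and /o/, so it spirantizes to the fricative [z]. /vlipaenwodo/ → vlifaenwozo.
Rule 2 (nasal place assimilation): no segment meets the environment; /vlifaenwozo/ is unchanged.
Rule 3 (intervocalic voicing): /f/ is a voiceless obstruent between vowels /i/ and /a/, so it voices to [v]. /vlifaenwozo/ → vlivaenwozo.
Rule 4 (nasal place assimilation): /n/ precedes the labial consonant /w/, so it assimilates in place to [m]. /vlivaenwozo/ → vlivaemwozo.

vlivaemwozo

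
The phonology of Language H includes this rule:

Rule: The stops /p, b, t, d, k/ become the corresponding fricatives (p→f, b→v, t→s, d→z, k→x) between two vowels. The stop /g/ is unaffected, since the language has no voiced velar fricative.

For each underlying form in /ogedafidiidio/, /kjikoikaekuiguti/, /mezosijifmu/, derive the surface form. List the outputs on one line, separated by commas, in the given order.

/ogedafidiidio/: /d/ is a stop between vowels /e/ and /a/, so it spirantizes to the fricative [z]. /d/ is a stop between vowels /i/ and /i/, so it spirantizes to the fricative [z]. /d/ is a stop between vowels /i/ and /i/, so it spirantizes to the fricative [z]. → [ogezafiziizio].
/kjikoikaekuiguti/: /k/ is a stop between vowels /i/ and /o/, so it spirantizes to the fricative [x]. /k/ is a stop between vowels /i/ and /a/, so it spirantizes to the fricative [x]. /k/ is a stop between vowels /e/ and /u/, so it spirantizes to the fricative [x]. /t/ is a stop between vowels /u/ and /i/, so it spirantizes to the fricative [s]. → [kjixoixaexuigusi].
/mezosijifmu/: the rule's environment is not met; surfaces unchanged as [mezosijifmu].

ogezafiziizio, kjixoixaexuigusi, mezosijifmu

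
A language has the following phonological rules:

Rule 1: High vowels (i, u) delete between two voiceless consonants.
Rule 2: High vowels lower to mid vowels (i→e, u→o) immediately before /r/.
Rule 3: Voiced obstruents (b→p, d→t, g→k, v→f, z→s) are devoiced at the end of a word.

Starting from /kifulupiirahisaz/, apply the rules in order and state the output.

Rule 1 (high vowel syncope): /i/ is a high vowel flanked by voiceless consonants /k/ and /f/, so it deletes. /i/ is a high vowel flanked by voiceless consonants /h/ and /s/, so it deletes. /kifulupiirahisaz/ → kfulupiirahsaz.
Rule 2 (pre-rhotic lowering): /i/ is a high vowel immediately before /r/, so it lowers to [e]. /kfulupiirahsaz/ → kfulupierahsaz.
Rule 3 (final devoicing): /z/ is a voiced obstruent in word-final position, so it devoices to [s]. /kfulupierahsaz/ → kfulupierahsas.

kfulupierahsas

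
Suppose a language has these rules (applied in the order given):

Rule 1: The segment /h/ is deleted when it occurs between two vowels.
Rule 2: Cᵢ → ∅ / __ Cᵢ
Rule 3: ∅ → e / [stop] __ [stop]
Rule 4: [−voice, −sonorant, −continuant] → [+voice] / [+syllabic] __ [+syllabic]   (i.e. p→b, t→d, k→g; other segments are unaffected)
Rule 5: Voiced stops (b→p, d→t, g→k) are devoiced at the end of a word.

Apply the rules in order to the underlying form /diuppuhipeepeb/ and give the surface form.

diubuibeebep

Rule 1 (intervocalic h-deletion): /h/ occurs between vowels /u/ and /i/, so it deletes. /diuppuhipeepeb/ → diuppuipeepeb.
Rule 2 (degemination): /pp/ is a geminate; the first /p/ deletes. /diuppuipeepeb/ → diupuipeepeb.
Rule 3 (stop-cluster e-epenthesis): no segment meets the environment; /diupuipeepeb/ is unchanged.
Rule 4 (intervocalic voicing): /p/ is a voiceless stop between vowels /u/ and /u/, so it voices to [b]. /p/ is a voiceless stop between vowels /i/ and /e/, so it voices to [b]. /p/ is a voiceless stop between vowels /e/ and /e/, so it voices to [b]. /diupuipeepeb/ → diubuibeebeb.
Rule 5 (final devoicing): /b/ is a voiced stop in word-final position, so it devoices to [p]. /diubuibeebeb/ → diubuibeebep.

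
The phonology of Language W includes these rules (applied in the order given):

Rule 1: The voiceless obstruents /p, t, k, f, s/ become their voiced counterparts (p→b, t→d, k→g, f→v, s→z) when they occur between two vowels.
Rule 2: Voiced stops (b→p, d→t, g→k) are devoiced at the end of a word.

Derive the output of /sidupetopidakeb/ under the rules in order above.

Rule 1 (intervocalic voicing): /p/ is a voiceless obstruent between vowels /u/ and /e/, so it voices to [b]. /t/ is a voiceless obstruent between vowels /e/ and /o/, so it voices to [d]. /p/ is a voiceless obstruent between vowels /o/ and /i/, so it voices to [b]. /k/ is a voiceless obstruent between vowels /a/ and /e/, so it voices to [g]. /sidupetopidakeb/ → sidubedobidageb.
Rule 2 (final devoicing): /b/ is a voiced stop in word-final position, so it devoices to [p]. /sidubedobidageb/ → sidubedobidagep.

sidubedobidagep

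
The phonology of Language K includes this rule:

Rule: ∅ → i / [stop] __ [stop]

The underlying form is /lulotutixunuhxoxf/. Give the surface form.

No segment of /lulotutixunuhxoxf/ meets the structural description of the rule, so the form surfaces unchanged.

lulotutixunuhxoxf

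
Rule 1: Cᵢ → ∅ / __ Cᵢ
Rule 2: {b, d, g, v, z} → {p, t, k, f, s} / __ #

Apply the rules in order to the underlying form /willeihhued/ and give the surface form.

Rule 1 (degemination): /ll/ is a geminate; the first /l/ deletes. /hh/ is a geminate; the first /h/ deletes. /willeihhued/ → wileihued.
Rule 2 (final devoicing): /d/ is a voiced obstruent in word-final position, so it devoices to [t]. /wileihued/ → wileihuet.

wileihuet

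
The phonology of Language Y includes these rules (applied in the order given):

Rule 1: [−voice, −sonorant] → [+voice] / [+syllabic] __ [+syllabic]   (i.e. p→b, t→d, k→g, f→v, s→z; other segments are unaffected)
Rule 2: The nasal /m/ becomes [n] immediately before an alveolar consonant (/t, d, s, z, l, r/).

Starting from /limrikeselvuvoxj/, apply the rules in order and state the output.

linrigezelvuvoxj

Rule 1 (intervocalic voicing): /k/ is a voiceless obstruent between vowels /i/ and /e/, so it voices to [g]. /s/ is a voiceless obstruent between vowels /e/ and /e/, so it voices to [z]. /limrikeselvuvoxj/ → limrigezelvuvoxj.
Rule 2 (nasal place assimilation): /m/ precedes the alveolar consonant /r/, so it assimilates in place to [n]. /limrigezelvuvoxj/ → linrigezelvuvoxj.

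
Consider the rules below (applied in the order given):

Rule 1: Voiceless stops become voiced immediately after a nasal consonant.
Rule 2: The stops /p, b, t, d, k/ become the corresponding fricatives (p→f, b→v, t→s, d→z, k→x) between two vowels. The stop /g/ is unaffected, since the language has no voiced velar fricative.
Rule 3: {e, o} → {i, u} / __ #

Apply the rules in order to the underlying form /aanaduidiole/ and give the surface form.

Rule 1 (post-nasal voicing): no segment meets the environment; /aanaduidiole/ is unchanged.
Rule 2 (intervocalic spirantization): /d/ is a stop between vowels /a/ and /u/, so it spirantizes to the fricative [z]. /d/ is a stop between vowels /i/ and /i/, so it spirantizes to the fricative [z]. /aanaduidiole/ → aanazuiziole.
Rule 3 (final vowel raising): /e/ is a mid vowel in word-final position, so it raises to [i]. /aanazuiziole/ → aanazuizioli.

aanazuizioli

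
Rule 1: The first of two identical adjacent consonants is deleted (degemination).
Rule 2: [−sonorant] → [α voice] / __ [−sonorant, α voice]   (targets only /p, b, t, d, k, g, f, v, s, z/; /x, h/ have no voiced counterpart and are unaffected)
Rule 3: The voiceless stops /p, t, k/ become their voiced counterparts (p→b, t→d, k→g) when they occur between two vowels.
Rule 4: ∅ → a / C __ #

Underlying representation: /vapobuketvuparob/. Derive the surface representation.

Rule 1 (degemination): no segment meets the environment; /vapobuketvuparob/ is unchanged.
Rule 2 (regressive voicing assimilation): /t/ precedes the voiced obstruent /v/, so it voices to [d] by assimilation. /vapobuketvuparob/ → vapobukedvuparob.
Rule 3 (intervocalic voicing): /p/ is a voiceless stop between vowels /a/ and /o/, so it voices to [b]. /k/ is a voiceless stop between vowels /u/ and /e/, so it voices to [g]. /p/ is a voiceless stop between vowels /u/ and /a/, so it voices to [b]. /vapobukedvuparob/ → vabobugedvubarob.
Rule 4 (final a-epenthesis): the form ends in the consonant /b/, so [a] is inserted word-finally. /vabobugedvubarob/ → vabobugedvubaroba.

vabobugedvubaroba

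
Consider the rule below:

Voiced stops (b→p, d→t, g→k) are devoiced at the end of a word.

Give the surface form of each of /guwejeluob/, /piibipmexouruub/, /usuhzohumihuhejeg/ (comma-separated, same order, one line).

/guwejeluob/: /b/ is a voiced stop in word-final position, so it devoices to [p]. → [guwejeluop].
/piibipmexouruub/: /b/ is a voiced stop in word-final position, so it devoices to [p]. → [piibipmexouruup].
/usuhzohumihuhejeg/: /g/ is a voiced stop in word-final position, so it devoices to [k]. → [usuhzohumihuhejek].

guwejeluop, piibipmexouruup, usuhzohumihuhejek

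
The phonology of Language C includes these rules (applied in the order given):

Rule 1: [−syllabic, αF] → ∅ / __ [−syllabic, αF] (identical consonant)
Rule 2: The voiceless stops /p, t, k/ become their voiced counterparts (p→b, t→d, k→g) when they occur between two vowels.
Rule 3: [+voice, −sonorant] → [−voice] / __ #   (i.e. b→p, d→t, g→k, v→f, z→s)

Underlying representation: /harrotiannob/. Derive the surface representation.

harodianop

Rule 1 (degemination): /rr/ is a geminate; the first /r/ deletes. /nn/ is a geminate; the first /n/ deletes. /harrotiannob/ → harotianob.
Rule 2 (intervocalic voicing): /t/ is a voiceless stop between vowels /o/ and /i/, so it voices to [d]. /harotianob/ → harodianob.
Rule 3 (final devoicing): /b/ is a voiced obstruent in word-final position, so it devoices to [p]. /harodianob/ → harodianop.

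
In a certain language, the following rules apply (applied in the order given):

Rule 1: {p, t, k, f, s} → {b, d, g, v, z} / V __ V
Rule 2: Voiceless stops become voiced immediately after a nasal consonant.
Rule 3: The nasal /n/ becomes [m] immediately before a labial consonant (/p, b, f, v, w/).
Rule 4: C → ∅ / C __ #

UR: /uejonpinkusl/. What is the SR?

uejombingus

Rule 1 (intervocalic voicing): no segment meets the environment; /uejonpinkusl/ is unchanged.
Rule 2 (post-nasal voicing): /p/ is a voiceless stop immediately after the nasal /n/, so it voices to [b]. /k/ is a voiceless stop immediately after the nasal /n/, so it voices to [g]. /uejonpinkusl/ → uejonbingusl.
Rule 3 (nasal place assimilation): /n/ precedes the labial consonant /b/, so it assimilates in place to [m]. /uejonbingusl/ → uejombingusl.
Rule 4 (final cluster simplification): /l/ is the second consonant of a word-final cluster /sl/, so it deletes. /uejombingusl/ → uejombingus.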